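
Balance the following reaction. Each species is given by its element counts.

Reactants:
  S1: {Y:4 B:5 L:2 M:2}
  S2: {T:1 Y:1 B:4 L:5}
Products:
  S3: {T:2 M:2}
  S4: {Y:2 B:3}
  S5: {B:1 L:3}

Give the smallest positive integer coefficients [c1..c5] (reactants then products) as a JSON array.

T: 1·0+2·1 = 2 | 1·2+3·0+4·0 = 2
Y: 1·4+2·1 = 6 | 1·0+3·2+4·0 = 6
B: 1·5+2·4 = 13 | 1·0+3·3+4·1 = 13
L: 1·2+2·5 = 12 | 1·0+3·0+4·3 = 12
M: 1·2+2·0 = 2 | 1·2+3·0+4·0 = 2
gcd(1,2,1,3,4) = 1

Coefficients: [1, 2, 1, 3, 4]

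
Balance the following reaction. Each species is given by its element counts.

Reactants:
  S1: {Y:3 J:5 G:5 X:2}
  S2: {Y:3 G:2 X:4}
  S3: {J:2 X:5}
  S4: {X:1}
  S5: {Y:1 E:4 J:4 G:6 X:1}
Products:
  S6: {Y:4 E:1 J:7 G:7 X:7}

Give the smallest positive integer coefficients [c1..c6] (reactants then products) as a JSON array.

Coefficients: [4, 1, 2, 5, 1, 4]

Y: 4·3+1·3+2·0+5·0+1·1 = 16 | 4·4 = 16
E: 4·0+1·0+2·0+5·0+1·4 = 4 | 4·1 = 4
J: 4·5+1·0+2·2+5·0+1·4 = 28 | 4·7 = 28
G: 4·5+1·2+2·0+5·0+1·6 = 28 | 4·7 = 28
X: 4·2+1·4+2·5+5·1+1·1 = 28 | 4·7 = 28
gcd(4,1,2,5,1,4) = 1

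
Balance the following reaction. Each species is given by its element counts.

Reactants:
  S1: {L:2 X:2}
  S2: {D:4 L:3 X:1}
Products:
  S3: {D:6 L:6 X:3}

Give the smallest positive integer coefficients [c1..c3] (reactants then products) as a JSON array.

Coefficients: [3, 6, 4]

D: 3·0+6·4 = 24 | 4·6 = 24
L: 3·2+6·3 = 24 | 4·6 = 24
X: 3·2+6·1 = 12 | 4·3 = 12
gcd(3,6,4) = 1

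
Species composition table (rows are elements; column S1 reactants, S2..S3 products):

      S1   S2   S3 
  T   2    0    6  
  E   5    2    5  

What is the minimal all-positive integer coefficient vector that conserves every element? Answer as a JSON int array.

Coefficients: [3, 5, 1]

T: 3·2 = 6 | 5·0+1·6 = 6
E: 3·5 = 15 | 5·2+1·5 = 15
gcd(3,5,1) = 1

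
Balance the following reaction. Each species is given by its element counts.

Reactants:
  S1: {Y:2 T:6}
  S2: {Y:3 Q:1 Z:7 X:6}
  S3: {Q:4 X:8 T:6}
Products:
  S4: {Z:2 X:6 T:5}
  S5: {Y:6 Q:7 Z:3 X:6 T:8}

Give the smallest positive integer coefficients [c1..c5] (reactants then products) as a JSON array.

Y: 3·2+2·3+3·0 = 12 | 4·0+2·6 = 12
Q: 3·0+2·1+3·4 = 14 | 4·0+2·7 = 14
Z: 3·0+2·7+3·0 = 14 | 4·2+2·3 = 14
X: 3·0+2·6+3·8 = 36 | 4·6+2·6 = 36
T: 3·6+2·0+3·6 = 36 | 4·5+2·8 = 36
gcd(3,2,3,4,2) = 1

Coefficients: [3, 2, 3, 4, 2]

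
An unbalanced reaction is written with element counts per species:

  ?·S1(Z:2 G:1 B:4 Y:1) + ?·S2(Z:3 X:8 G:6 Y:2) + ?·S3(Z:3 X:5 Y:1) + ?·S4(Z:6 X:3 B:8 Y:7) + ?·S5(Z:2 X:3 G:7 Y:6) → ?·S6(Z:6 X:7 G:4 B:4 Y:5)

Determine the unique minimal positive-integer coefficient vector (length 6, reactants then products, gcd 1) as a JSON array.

Z: 4·2+1·3+5·3+1·6+2·2 = 36 | 6·6 = 36
X: 4·0+1·8+5·5+1·3+2·3 = 42 | 6·7 = 42
G: 4·1+1·6+5·0+1·0+2·7 = 24 | 6·4 = 24
B: 4·4+1·0+5·0+1·8+2·0 = 24 | 6·4 = 24
Y: 4·1+1·2+5·1+1·7+2·6 = 30 | 6·5 = 30
gcd(4,1,5,1,2,6) = 1

Coefficients: [4, 1, 5, 1, 2, 6]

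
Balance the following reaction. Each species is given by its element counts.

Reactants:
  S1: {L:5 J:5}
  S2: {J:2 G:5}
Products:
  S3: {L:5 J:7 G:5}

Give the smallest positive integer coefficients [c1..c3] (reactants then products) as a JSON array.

Coefficients: [1, 1, 1]

L: 1·5+1·0 = 5 | 1·5 = 5
J: 1·5+1·2 = 7 | 1·7 = 7
G: 1·0+1·5 = 5 | 1·5 = 5
gcd(1,1,1) = 1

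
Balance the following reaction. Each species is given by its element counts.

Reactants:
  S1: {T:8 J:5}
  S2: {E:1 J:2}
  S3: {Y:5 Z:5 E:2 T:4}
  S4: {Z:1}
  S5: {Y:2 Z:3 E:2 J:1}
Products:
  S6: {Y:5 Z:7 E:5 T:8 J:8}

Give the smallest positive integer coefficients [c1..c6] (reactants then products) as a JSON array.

Y: 3·0+6·0+2·5+3·0+5·2 = 20 | 4·5 = 20
Z: 3·0+6·0+2·5+3·1+5·3 = 28 | 4·7 = 28
E: 3·0+6·1+2·2+3·0+5·2 = 20 | 4·5 = 20
T: 3·8+6·0+2·4+3·0+5·0 = 32 | 4·8 = 32
J: 3·5+6·2+2·0+3·0+5·1 = 32 | 4·8 = 32
gcd(3,6,2,3,5,4) = 1

Coefficients: [3, 6, 2, 3, 5, 4]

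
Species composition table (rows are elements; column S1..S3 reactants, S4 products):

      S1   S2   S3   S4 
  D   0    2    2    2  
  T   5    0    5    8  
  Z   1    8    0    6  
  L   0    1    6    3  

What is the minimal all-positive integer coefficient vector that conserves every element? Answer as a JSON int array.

Coefficients: [6, 3, 2, 5]

D: 6·0+3·2+2·2 = 10 | 5·2 = 10
T: 6·5+3·0+2·5 = 40 | 5·8 = 40
Z: 6·1+3·8+2·0 = 30 | 5·6 = 30
L: 6·0+3·1+2·6 = 15 | 5·3 = 15
gcd(6,3,2,5) = 1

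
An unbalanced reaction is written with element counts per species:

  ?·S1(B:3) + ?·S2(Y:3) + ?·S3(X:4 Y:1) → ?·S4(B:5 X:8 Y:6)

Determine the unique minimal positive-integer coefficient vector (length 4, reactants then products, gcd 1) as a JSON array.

Coefficients: [5, 4, 6, 3]

B: 5·3+4·0+6·0 = 15 | 3·5 = 15
X: 5·0+4·0+6·4 = 24 | 3·8 = 24
Y: 5·0+4·3+6·1 = 18 | 3·6 = 18
gcd(5,4,6,3) = 1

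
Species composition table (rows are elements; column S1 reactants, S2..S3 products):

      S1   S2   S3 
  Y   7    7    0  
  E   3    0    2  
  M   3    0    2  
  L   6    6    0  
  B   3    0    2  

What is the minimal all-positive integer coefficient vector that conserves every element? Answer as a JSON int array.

Coefficients: [2, 2, 3]

Y: 2·7 = 14 | 2·7+3·0 = 14
E: 2·3 = 6 | 2·0+3·2 = 6
M: 2·3 = 6 | 2·0+3·2 = 6
L: 2·6 = 12 | 2·6+3·0 = 12
B: 2·3 = 6 | 2·0+3·2 = 6
gcd(2,2,3) = 1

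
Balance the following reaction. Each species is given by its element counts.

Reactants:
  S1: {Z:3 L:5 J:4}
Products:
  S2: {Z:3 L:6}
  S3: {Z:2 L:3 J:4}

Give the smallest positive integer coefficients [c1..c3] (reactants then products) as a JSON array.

Coefficients: [3, 1, 3]

Z: 3·3 = 9 | 1·3+3·2 = 9
L: 3·5 = 15 | 1·6+3·3 = 15
J: 3·4 = 12 | 1·0+3·4 = 12
gcd(3,1,3) = 1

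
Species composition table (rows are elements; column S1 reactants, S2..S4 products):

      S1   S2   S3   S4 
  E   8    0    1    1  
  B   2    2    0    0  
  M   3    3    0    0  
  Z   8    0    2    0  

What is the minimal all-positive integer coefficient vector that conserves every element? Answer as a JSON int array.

E: 1·8 = 8 | 1·0+4·1+4·1 = 8
B: 1·2 = 2 | 1·2+4·0+4·0 = 2
M: 1·3 = 3 | 1·3+4·0+4·0 = 3
Z: 1·8 = 8 | 1·0+4·2+4·0 = 8
gcd(1,1,4,4) = 1

Coefficients: [1, 1, 4, 4]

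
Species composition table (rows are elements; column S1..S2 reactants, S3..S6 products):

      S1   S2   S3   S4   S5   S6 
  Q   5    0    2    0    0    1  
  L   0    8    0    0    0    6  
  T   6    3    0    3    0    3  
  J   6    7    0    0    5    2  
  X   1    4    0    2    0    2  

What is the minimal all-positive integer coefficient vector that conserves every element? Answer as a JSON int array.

Q: 2·5+3·0 = 10 | 3·2+3·0+5·0+4·1 = 10
L: 2·0+3·8 = 24 | 3·0+3·0+5·0+4·6 = 24
T: 2·6+3·3 = 21 | 3·0+3·3+5·0+4·3 = 21
J: 2·6+3·7 = 33 | 3·0+3·0+5·5+4·2 = 33
X: 2·1+3·4 = 14 | 3·0+3·2+5·0+4·2 = 14
gcd(2,3,3,3,5,4) = 1

Coefficients: [2, 3, 3, 3, 5, 4]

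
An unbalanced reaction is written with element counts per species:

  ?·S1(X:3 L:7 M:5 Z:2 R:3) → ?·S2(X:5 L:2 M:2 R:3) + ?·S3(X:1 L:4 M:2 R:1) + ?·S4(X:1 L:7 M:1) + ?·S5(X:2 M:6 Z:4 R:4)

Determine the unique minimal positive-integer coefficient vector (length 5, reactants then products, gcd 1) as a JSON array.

Coefficients: [6, 1, 3, 4, 3]

X: 6·3 = 18 | 1·5+3·1+4·1+3·2 = 18
L: 6·7 = 42 | 1·2+3·4+4·7+3·0 = 42
M: 6·5 = 30 | 1·2+3·2+4·1+3·6 = 30
Z: 6·2 = 12 | 1·0+3·0+4·0+3·4 = 12
R: 6·3 = 18 | 1·3+3·1+4·0+3·4 = 18
gcd(6,1,3,4,3) = 1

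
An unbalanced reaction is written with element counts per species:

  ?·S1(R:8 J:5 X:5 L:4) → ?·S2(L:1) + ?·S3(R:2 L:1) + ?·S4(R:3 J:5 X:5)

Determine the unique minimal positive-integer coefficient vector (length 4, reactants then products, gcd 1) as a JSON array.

R: 2·8 = 16 | 3·0+5·2+2·3 = 16
J: 2·5 = 10 | 3·0+5·0+2·5 = 10
X: 2·5 = 10 | 3·0+5·0+2·5 = 10
L: 2·4 = 8 | 3·1+5·1+2·0 = 8
gcd(2,3,5,2) = 1

Coefficients: [2, 3, 5, 2]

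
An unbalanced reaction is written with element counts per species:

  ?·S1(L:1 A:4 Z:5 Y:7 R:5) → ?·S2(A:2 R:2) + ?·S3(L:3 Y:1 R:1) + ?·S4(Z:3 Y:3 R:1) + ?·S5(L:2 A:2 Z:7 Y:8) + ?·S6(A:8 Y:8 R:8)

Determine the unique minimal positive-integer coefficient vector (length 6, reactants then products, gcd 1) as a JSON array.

L: 5·1 = 5 | 5·0+1·3+6·0+1·2+1·0 = 5
A: 5·4 = 20 | 5·2+1·0+6·0+1·2+1·8 = 20
Z: 5·5 = 25 | 5·0+1·0+6·3+1·7+1·0 = 25
Y: 5·7 = 35 | 5·0+1·1+6·3+1·8+1·8 = 35
R: 5·5 = 25 | 5·2+1·1+6·1+1·0+1·8 = 25
gcd(5,5,1,6,1,1) = 1

Coefficients: [5, 5, 1, 6, 1, 1]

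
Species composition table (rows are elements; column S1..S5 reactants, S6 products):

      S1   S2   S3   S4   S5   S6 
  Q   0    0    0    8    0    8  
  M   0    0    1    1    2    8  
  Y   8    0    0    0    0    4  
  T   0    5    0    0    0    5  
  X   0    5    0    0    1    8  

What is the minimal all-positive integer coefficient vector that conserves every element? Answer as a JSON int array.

Coefficients: [1, 2, 2, 2, 6, 2]

Q: 1·0+2·0+2·0+2·8+6·0 = 16 | 2·8 = 16
M: 1·0+2·0+2·1+2·1+6·2 = 16 | 2·8 = 16
Y: 1·8+2·0+2·0+2·0+6·0 = 8 | 2·4 = 8
T: 1·0+2·5+2·0+2·0+6·0 = 10 | 2·5 = 10
X: 1·0+2·5+2·0+2·0+6·1 = 16 | 2·8 = 16
gcd(1,2,2,2,6,2) = 1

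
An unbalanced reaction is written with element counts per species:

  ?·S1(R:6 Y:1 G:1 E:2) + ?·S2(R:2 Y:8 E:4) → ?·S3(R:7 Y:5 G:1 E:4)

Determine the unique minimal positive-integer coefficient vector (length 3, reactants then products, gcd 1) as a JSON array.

Coefficients: [2, 1, 2]

R: 2·6+1·2 = 14 | 2·7 = 14
Y: 2·1+1·8 = 10 | 2·5 = 10
G: 2·1+1·0 = 2 | 2·1 = 2
E: 2·2+1·4 = 8 | 2·4 = 8
gcd(2,1,2) = 1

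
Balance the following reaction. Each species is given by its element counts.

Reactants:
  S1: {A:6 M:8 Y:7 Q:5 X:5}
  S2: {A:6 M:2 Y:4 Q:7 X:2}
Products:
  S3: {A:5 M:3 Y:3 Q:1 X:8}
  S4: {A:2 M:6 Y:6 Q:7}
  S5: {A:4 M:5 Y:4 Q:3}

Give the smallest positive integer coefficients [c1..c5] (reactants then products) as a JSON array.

Coefficients: [6, 1, 4, 3, 4]

A: 6·6+1·6 = 42 | 4·5+3·2+4·4 = 42
M: 6·8+1·2 = 50 | 4·3+3·6+4·5 = 50
Y: 6·7+1·4 = 46 | 4·3+3·6+4·4 = 46
Q: 6·5+1·7 = 37 | 4·1+3·7+4·3 = 37
X: 6·5+1·2 = 32 | 4·8+3·0+4·0 = 32
gcd(6,1,4,3,4) = 1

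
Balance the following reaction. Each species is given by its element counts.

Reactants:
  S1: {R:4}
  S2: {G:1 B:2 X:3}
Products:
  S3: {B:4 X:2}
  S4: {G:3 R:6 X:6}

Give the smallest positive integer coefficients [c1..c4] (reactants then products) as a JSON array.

Coefficients: [3, 6, 3, 2]

G: 3·0+6·1 = 6 | 3·0+2·3 = 6
B: 3·0+6·2 = 12 | 3·4+2·0 = 12
R: 3·4+6·0 = 12 | 3·0+2·6 = 12
X: 3·0+6·3 = 18 | 3·2+2·6 = 18
gcd(3,6,3,2) = 1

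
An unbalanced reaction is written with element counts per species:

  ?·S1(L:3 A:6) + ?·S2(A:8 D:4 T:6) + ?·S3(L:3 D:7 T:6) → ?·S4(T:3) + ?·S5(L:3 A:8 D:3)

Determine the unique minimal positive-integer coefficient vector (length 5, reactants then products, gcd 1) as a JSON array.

Coefficients: [4, 2, 1, 6, 5]

L: 4·3+2·0+1·3 = 15 | 6·0+5·3 = 15
A: 4·6+2·8+1·0 = 40 | 6·0+5·8 = 40
D: 4·0+2·4+1·7 = 15 | 6·0+5·3 = 15
T: 4·0+2·6+1·6 = 18 | 6·3+5·0 = 18
gcd(4,2,1,6,5) = 1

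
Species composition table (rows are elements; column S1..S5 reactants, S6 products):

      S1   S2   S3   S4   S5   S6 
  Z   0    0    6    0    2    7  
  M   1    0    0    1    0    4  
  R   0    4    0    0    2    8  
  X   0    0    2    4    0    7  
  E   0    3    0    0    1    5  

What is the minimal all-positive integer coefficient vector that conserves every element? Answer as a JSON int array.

Coefficients: [5, 2, 1, 3, 4, 2]

Z: 5·0+2·0+1·6+3·0+4·2 = 14 | 2·7 = 14
M: 5·1+2·0+1·0+3·1+4·0 = 8 | 2·4 = 8
R: 5·0+2·4+1·0+3·0+4·2 = 16 | 2·8 = 16
X: 5·0+2·0+1·2+3·4+4·0 = 14 | 2·7 = 14
E: 5·0+2·3+1·0+3·0+4·1 = 10 | 2·5 = 10
gcd(5,2,1,3,4,2) = 1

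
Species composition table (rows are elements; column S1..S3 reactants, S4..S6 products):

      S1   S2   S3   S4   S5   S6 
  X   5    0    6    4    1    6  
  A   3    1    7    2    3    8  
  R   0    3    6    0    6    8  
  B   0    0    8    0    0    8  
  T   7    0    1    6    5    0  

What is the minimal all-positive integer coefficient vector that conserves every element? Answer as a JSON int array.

Coefficients: [5, 6, 6, 6, 1, 6]

X: 5·5+6·0+6·6 = 61 | 6·4+1·1+6·6 = 61
A: 5·3+6·1+6·7 = 63 | 6·2+1·3+6·8 = 63
R: 5·0+6·3+6·6 = 54 | 6·0+1·6+6·8 = 54
B: 5·0+6·0+6·8 = 48 | 6·0+1·0+6·8 = 48
T: 5·7+6·0+6·1 = 41 | 6·6+1·5+6·0 = 41
gcd(5,6,6,6,1,6) = 1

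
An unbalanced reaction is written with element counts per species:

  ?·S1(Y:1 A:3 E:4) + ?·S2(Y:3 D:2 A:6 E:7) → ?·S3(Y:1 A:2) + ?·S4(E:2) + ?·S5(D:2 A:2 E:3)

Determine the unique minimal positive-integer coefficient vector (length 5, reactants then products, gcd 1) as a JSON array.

Coefficients: [2, 1, 5, 6, 1]

Y: 2·1+1·3 = 5 | 5·1+6·0+1·0 = 5
D: 2·0+1·2 = 2 | 5·0+6·0+1·2 = 2
A: 2·3+1·6 = 12 | 5·2+6·0+1·2 = 12
E: 2·4+1·7 = 15 | 5·0+6·2+1·3 = 15
gcd(2,1,5,6,1) = 1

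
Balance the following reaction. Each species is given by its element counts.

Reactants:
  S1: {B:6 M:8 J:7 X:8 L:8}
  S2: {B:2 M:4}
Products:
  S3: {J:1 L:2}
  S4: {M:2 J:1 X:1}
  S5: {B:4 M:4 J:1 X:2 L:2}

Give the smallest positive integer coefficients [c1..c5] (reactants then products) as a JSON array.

B: 2·6+4·2 = 20 | 3·0+6·0+5·4 = 20
M: 2·8+4·4 = 32 | 3·0+6·2+5·4 = 32
J: 2·7+4·0 = 14 | 3·1+6·1+5·1 = 14
X: 2·8+4·0 = 16 | 3·0+6·1+5·2 = 16
L: 2·8+4·0 = 16 | 3·2+6·0+5·2 = 16
gcd(2,4,3,6,5) = 1

Coefficients: [2, 4, 3, 6, 5]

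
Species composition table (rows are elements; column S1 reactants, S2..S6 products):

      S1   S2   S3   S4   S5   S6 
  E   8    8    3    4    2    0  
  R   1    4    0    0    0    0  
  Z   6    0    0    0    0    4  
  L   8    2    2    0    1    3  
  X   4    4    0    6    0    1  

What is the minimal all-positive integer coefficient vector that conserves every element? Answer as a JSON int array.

E: 4·8 = 32 | 1·8+4·3+1·4+4·2+6·0 = 32
R: 4·1 = 4 | 1·4+4·0+1·0+4·0+6·0 = 4
Z: 4·6 = 24 | 1·0+4·0+1·0+4·0+6·4 = 24
L: 4·8 = 32 | 1·2+4·2+1·0+4·1+6·3 = 32
X: 4·4 = 16 | 1·4+4·0+1·6+4·0+6·1 = 16
gcd(4,1,4,1,4,6) = 1

Coefficients: [4, 1, 4, 1, 4, 6]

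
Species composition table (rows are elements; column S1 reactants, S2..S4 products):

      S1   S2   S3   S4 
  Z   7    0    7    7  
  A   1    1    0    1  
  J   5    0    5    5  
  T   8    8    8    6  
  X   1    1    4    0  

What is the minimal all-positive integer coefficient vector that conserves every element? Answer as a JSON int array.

Coefficients: [5, 1, 1, 4]

Z: 5·7 = 35 | 1·0+1·7+4·7 = 35
A: 5·1 = 5 | 1·1+1·0+4·1 = 5
J: 5·5 = 25 | 1·0+1·5+4·5 = 25
T: 5·8 = 40 | 1·8+1·8+4·6 = 40
X: 5·1 = 5 | 1·1+1·4+4·0 = 5
gcd(5,1,1,4) = 1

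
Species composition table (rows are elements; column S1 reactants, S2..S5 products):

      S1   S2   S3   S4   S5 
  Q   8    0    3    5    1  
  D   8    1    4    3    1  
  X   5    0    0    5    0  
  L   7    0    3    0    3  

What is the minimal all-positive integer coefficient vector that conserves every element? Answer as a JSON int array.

Coefficients: [3, 5, 1, 3, 6]

Q: 3·8 = 24 | 5·0+1·3+3·5+6·1 = 24
D: 3·8 = 24 | 5·1+1·4+3·3+6·1 = 24
X: 3·5 = 15 | 5·0+1·0+3·5+6·0 = 15
L: 3·7 = 21 | 5·0+1·3+3·0+6·3 = 21
gcd(3,5,1,3,6) = 1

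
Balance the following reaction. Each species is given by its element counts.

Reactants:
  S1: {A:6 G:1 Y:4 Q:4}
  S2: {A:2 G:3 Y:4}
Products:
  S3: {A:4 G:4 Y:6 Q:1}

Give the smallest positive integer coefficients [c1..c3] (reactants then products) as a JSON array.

Coefficients: [1, 5, 4]

A: 1·6+5·2 = 16 | 4·4 = 16
G: 1·1+5·3 = 16 | 4·4 = 16
Y: 1·4+5·4 = 24 | 4·6 = 24
Q: 1·4+5·0 = 4 | 4·1 = 4
gcd(1,5,4) = 1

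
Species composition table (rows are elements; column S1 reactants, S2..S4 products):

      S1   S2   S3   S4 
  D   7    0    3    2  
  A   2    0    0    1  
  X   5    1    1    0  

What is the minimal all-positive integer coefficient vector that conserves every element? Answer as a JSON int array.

Coefficients: [1, 4, 1, 2]

D: 1·7 = 7 | 4·0+1·3+2·2 = 7
A: 1·2 = 2 | 4·0+1·0+2·1 = 2
X: 1·5 = 5 | 4·1+1·1+2·0 = 5
gcd(1,4,1,2) = 1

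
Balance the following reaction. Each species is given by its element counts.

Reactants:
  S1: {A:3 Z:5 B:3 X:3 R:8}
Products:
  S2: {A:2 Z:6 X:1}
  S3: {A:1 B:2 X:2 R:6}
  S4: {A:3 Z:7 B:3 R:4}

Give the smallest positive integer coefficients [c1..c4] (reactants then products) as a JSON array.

Coefficients: [5, 3, 6, 1]

A: 5·3 = 15 | 3·2+6·1+1·3 = 15
Z: 5·5 = 25 | 3·6+6·0+1·7 = 25
B: 5·3 = 15 | 3·0+6·2+1·3 = 15
X: 5·3 = 15 | 3·1+6·2+1·0 = 15
R: 5·8 = 40 | 3·0+6·6+1·4 = 40
gcd(5,3,6,1) = 1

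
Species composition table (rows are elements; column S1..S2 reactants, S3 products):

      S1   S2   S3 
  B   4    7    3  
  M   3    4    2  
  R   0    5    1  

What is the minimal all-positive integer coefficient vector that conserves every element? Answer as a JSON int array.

B: 2·4+1·7 = 15 | 5·3 = 15
M: 2·3+1·4 = 10 | 5·2 = 10
R: 2·0+1·5 = 5 | 5·1 = 5
gcd(2,1,5) = 1

Coefficients: [2, 1, 5]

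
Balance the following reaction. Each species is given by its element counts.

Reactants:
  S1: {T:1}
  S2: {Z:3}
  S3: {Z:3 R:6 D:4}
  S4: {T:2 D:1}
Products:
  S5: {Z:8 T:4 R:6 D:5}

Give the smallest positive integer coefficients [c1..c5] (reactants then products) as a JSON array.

Z: 6·0+5·3+3·3+3·0 = 24 | 3·8 = 24
T: 6·1+5·0+3·0+3·2 = 12 | 3·4 = 12
R: 6·0+5·0+3·6+3·0 = 18 | 3·6 = 18
D: 6·0+5·0+3·4+3·1 = 15 | 3·5 = 15
gcd(6,5,3,3,3) = 1

Coefficients: [6, 5, 3, 3, 3]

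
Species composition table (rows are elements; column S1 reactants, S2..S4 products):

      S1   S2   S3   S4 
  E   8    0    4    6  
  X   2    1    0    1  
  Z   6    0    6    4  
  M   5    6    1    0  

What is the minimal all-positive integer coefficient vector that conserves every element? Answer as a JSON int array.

E: 5·8 = 40 | 4·0+1·4+6·6 = 40
X: 5·2 = 10 | 4·1+1·0+6·1 = 10
Z: 5·6 = 30 | 4·0+1·6+6·4 = 30
M: 5·5 = 25 | 4·6+1·1+6·0 = 25
gcd(5,4,1,6) = 1

Coefficients: [5, 4, 1, 6]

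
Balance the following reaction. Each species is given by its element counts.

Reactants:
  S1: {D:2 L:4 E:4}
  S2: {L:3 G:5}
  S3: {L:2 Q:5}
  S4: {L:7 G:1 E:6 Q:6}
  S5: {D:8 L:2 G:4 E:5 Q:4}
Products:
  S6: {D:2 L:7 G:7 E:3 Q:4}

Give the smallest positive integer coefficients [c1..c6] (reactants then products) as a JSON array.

D: 1·2+6·0+2·0+1·0+1·8 = 10 | 5·2 = 10
L: 1·4+6·3+2·2+1·7+1·2 = 35 | 5·7 = 35
G: 1·0+6·5+2·0+1·1+1·4 = 35 | 5·7 = 35
E: 1·4+6·0+2·0+1·6+1·5 = 15 | 5·3 = 15
Q: 1·0+6·0+2·5+1·6+1·4 = 20 | 5·4 = 20
gcd(1,6,2,1,1,5) = 1

Coefficients: [1, 6, 2, 1, 1, 5]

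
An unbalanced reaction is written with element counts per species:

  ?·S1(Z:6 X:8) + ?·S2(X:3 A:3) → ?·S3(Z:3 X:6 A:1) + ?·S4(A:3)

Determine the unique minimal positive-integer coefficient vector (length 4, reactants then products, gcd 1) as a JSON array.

Z: 3·6+4·0 = 18 | 6·3+2·0 = 18
X: 3·8+4·3 = 36 | 6·6+2·0 = 36
A: 3·0+4·3 = 12 | 6·1+2·3 = 12
gcd(3,4,6,2) = 1

Coefficients: [3, 4, 6, 2]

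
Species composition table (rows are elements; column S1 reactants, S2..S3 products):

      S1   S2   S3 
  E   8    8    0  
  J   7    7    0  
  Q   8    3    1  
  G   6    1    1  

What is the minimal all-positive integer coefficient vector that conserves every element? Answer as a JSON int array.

E: 1·8 = 8 | 1·8+5·0 = 8
J: 1·7 = 7 | 1·7+5·0 = 7
Q: 1·8 = 8 | 1·3+5·1 = 8
G: 1·6 = 6 | 1·1+5·1 = 6
gcd(1,1,5) = 1

Coefficients: [1, 1, 5]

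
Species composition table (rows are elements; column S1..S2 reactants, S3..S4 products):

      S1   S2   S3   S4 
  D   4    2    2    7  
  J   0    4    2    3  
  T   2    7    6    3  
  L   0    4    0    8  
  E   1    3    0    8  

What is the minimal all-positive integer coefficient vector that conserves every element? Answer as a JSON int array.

Coefficients: [4, 4, 5, 2]

D: 4·4+4·2 = 24 | 5·2+2·7 = 24
J: 4·0+4·4 = 16 | 5·2+2·3 = 16
T: 4·2+4·7 = 36 | 5·6+2·3 = 36
L: 4·0+4·4 = 16 | 5·0+2·8 = 16
E: 4·1+4·3 = 16 | 5·0+2·8 = 16
gcd(4,4,5,2) = 1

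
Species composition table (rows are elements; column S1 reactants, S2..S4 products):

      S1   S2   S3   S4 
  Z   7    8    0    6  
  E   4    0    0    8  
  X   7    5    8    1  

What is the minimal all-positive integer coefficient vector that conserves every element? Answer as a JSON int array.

Z: 2·7 = 14 | 1·8+1·0+1·6 = 14
E: 2·4 = 8 | 1·0+1·0+1·8 = 8
X: 2·7 = 14 | 1·5+1·8+1·1 = 14
gcd(2,1,1,1) = 1

Coefficients: [2, 1, 1, 1]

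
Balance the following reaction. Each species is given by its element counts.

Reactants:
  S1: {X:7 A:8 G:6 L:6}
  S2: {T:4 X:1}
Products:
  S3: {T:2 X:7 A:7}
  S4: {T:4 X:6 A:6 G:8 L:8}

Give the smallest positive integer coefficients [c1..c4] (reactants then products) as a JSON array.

T: 4·0+4·4 = 16 | 2·2+3·4 = 16
X: 4·7+4·1 = 32 | 2·7+3·6 = 32
A: 4·8+4·0 = 32 | 2·7+3·6 = 32
G: 4·6+4·0 = 24 | 2·0+3·8 = 24
L: 4·6+4·0 = 24 | 2·0+3·8 = 24
gcd(4,4,2,3) = 1

Coefficients: [4, 4, 2, 3]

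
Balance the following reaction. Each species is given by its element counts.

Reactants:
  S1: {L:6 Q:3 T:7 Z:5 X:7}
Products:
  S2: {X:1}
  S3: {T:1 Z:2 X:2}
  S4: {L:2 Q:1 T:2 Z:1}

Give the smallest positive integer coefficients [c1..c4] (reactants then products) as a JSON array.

Coefficients: [1, 5, 1, 3]

L: 1·6 = 6 | 5·0+1·0+3·2 = 6
Q: 1·3 = 3 | 5·0+1·0+3·1 = 3
T: 1·7 = 7 | 5·0+1·1+3·2 = 7
Z: 1·5 = 5 | 5·0+1·2+3·1 = 5
X: 1·7 = 7 | 5·1+1·2+3·0 = 7
gcd(1,5,1,3) = 1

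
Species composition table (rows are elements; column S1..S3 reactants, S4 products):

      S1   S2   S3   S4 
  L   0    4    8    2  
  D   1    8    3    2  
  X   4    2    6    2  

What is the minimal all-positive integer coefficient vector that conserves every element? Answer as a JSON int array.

L: 1·0+1·4+1·8 = 12 | 6·2 = 12
D: 1·1+1·8+1·3 = 12 | 6·2 = 12
X: 1·4+1·2+1·6 = 12 | 6·2 = 12
gcd(1,1,1,6) = 1

Coefficients: [1, 1, 1, 6]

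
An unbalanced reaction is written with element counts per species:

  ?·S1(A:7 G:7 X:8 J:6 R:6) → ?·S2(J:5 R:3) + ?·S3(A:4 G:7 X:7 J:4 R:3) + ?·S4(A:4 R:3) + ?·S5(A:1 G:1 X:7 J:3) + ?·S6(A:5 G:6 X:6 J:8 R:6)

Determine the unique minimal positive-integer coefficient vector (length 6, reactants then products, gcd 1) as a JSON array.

Coefficients: [6, 1, 5, 4, 1, 1]

A: 6·7 = 42 | 1·0+5·4+4·4+1·1+1·5 = 42
G: 6·7 = 42 | 1·0+5·7+4·0+1·1+1·6 = 42
X: 6·8 = 48 | 1·0+5·7+4·0+1·7+1·6 = 48
J: 6·6 = 36 | 1·5+5·4+4·0+1·3+1·8 = 36
R: 6·6 = 36 | 1·3+5·3+4·3+1·0+1·6 = 36
gcd(6,1,5,4,1,1) = 1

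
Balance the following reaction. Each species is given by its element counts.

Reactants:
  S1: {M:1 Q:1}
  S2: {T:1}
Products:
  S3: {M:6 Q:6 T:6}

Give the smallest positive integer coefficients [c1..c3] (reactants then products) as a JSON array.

Coefficients: [6, 6, 1]

M: 6·1+6·0 = 6 | 1·6 = 6
Q: 6·1+6·0 = 6 | 1·6 = 6
T: 6·0+6·1 = 6 | 1·6 = 6
gcd(6,6,1) = 1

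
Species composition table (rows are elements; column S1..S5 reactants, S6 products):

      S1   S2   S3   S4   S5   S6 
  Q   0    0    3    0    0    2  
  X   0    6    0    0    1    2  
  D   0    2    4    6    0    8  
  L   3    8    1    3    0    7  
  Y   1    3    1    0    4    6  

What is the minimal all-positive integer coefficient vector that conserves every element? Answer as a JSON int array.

Q: 5·0+1·0+4·3+5·0+6·0 = 12 | 6·2 = 12
X: 5·0+1·6+4·0+5·0+6·1 = 12 | 6·2 = 12
D: 5·0+1·2+4·4+5·6+6·0 = 48 | 6·8 = 48
L: 5·3+1·8+4·1+5·3+6·0 = 42 | 6·7 = 42
Y: 5·1+1·3+4·1+5·0+6·4 = 36 | 6·6 = 36
gcd(5,1,4,5,6,6) = 1

Coefficients: [5, 1, 4, 5, 6, 6]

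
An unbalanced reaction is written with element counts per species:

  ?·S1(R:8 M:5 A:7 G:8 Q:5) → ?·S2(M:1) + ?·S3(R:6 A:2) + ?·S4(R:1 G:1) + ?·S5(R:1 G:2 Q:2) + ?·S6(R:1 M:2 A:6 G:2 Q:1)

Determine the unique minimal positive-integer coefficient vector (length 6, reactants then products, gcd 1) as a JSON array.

R: 2·8 = 16 | 6·0+1·6+4·1+4·1+2·1 = 16
M: 2·5 = 10 | 6·1+1·0+4·0+4·0+2·2 = 10
A: 2·7 = 14 | 6·0+1·2+4·0+4·0+2·6 = 14
G: 2·8 = 16 | 6·0+1·0+4·1+4·2+2·2 = 16
Q: 2·5 = 10 | 6·0+1·0+4·0+4·2+2·1 = 10
gcd(2,6,1,4,4,2) = 1

Coefficients: [2, 6, 1, 4, 4, 2]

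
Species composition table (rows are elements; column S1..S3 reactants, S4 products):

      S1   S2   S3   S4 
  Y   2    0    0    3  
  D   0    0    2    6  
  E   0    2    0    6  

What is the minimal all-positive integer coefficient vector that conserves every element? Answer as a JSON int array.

Y: 3·2+6·0+6·0 = 6 | 2·3 = 6
D: 3·0+6·0+6·2 = 12 | 2·6 = 12
E: 3·0+6·2+6·0 = 12 | 2·6 = 12
gcd(3,6,6,2) = 1

Coefficients: [3, 6, 6, 2]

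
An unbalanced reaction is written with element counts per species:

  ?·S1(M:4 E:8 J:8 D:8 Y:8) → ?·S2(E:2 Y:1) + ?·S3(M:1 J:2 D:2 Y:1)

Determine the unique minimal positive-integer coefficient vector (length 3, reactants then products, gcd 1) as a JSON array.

M: 1·4 = 4 | 4·0+4·1 = 4
E: 1·8 = 8 | 4·2+4·0 = 8
J: 1·8 = 8 | 4·0+4·2 = 8
D: 1·8 = 8 | 4·0+4·2 = 8
Y: 1·8 = 8 | 4·1+4·1 = 8
gcd(1,4,4) = 1

Coefficients: [1, 4, 4]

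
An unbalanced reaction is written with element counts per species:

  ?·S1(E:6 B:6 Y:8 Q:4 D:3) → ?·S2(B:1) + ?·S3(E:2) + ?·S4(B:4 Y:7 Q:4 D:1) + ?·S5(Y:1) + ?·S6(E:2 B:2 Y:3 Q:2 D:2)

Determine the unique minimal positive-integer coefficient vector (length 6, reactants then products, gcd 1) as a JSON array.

E: 3·6 = 18 | 6·0+5·2+1·0+5·0+4·2 = 18
B: 3·6 = 18 | 6·1+5·0+1·4+5·0+4·2 = 18
Y: 3·8 = 24 | 6·0+5·0+1·7+5·1+4·3 = 24
Q: 3·4 = 12 | 6·0+5·0+1·4+5·0+4·2 = 12
D: 3·3 = 9 | 6·0+5·0+1·1+5·0+4·2 = 9
gcd(3,6,5,1,5,4) = 1

Coefficients: [3, 6, 5, 1, 5, 4]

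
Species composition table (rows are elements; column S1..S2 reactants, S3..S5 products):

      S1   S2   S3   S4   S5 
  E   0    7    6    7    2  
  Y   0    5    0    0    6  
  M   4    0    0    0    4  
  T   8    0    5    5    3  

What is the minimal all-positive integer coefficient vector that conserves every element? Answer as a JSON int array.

E: 5·0+6·7 = 42 | 3·6+2·7+5·2 = 42
Y: 5·0+6·5 = 30 | 3·0+2·0+5·6 = 30
M: 5·4+6·0 = 20 | 3·0+2·0+5·4 = 20
T: 5·8+6·0 = 40 | 3·5+2·5+5·3 = 40
gcd(5,6,3,2,5) = 1

Coefficients: [5, 6, 3, 2, 5]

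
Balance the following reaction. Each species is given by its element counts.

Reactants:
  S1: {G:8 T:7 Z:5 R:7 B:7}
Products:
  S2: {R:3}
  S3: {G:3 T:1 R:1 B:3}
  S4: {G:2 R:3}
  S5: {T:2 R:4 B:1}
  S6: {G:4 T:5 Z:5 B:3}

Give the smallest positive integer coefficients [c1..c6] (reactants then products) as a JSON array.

Coefficients: [5, 6, 6, 1, 2, 5]

G: 5·8 = 40 | 6·0+6·3+1·2+2·0+5·4 = 40
T: 5·7 = 35 | 6·0+6·1+1·0+2·2+5·5 = 35
Z: 5·5 = 25 | 6·0+6·0+1·0+2·0+5·5 = 25
R: 5·7 = 35 | 6·3+6·1+1·3+2·4+5·0 = 35
B: 5·7 = 35 | 6·0+6·3+1·0+2·1+5·3 = 35
gcd(5,6,6,1,2,5) = 1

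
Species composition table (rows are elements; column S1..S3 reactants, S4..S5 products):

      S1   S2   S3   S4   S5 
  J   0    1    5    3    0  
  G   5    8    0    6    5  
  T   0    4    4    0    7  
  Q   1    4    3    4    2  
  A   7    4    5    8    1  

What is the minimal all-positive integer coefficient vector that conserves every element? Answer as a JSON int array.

Coefficients: [2, 5, 2, 5, 4]

J: 2·0+5·1+2·5 = 15 | 5·3+4·0 = 15
G: 2·5+5·8+2·0 = 50 | 5·6+4·5 = 50
T: 2·0+5·4+2·4 = 28 | 5·0+4·7 = 28
Q: 2·1+5·4+2·3 = 28 | 5·4+4·2 = 28
A: 2·7+5·4+2·5 = 44 | 5·8+4·1 = 44
gcd(2,5,2,5,4) = 1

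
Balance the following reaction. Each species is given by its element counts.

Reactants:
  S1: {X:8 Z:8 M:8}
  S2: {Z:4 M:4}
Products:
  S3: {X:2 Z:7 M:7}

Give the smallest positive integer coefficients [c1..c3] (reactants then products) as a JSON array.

Coefficients: [1, 5, 4]

X: 1·8+5·0 = 8 | 4·2 = 8
Z: 1·8+5·4 = 28 | 4·7 = 28
M: 1·8+5·4 = 28 | 4·7 = 28
gcd(1,5,4) = 1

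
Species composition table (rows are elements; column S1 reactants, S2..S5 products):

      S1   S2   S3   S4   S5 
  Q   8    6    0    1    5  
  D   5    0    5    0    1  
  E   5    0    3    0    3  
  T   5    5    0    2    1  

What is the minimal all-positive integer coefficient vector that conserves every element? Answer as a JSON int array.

Coefficients: [6, 3, 5, 5, 5]

Q: 6·8 = 48 | 3·6+5·0+5·1+5·5 = 48
D: 6·5 = 30 | 3·0+5·5+5·0+5·1 = 30
E: 6·5 = 30 | 3·0+5·3+5·0+5·3 = 30
T: 6·5 = 30 | 3·5+5·0+5·2+5·1 = 30
gcd(6,3,5,5,5) = 1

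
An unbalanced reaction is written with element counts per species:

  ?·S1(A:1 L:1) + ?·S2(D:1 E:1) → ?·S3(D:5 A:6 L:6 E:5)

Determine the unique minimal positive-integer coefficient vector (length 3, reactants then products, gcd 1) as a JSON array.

Coefficients: [6, 5, 1]

D: 6·0+5·1 = 5 | 1·5 = 5
A: 6·1+5·0 = 6 | 1·6 = 6
L: 6·1+5·0 = 6 | 1·6 = 6
E: 6·0+5·1 = 5 | 1·5 = 5
gcd(6,5,1) = 1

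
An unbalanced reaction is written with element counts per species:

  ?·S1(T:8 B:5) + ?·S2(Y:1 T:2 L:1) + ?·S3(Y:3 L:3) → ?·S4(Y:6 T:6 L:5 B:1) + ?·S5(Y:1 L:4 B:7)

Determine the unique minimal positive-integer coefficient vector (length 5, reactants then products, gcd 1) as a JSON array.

Coefficients: [2, 1, 6, 3, 1]

Y: 2·0+1·1+6·3 = 19 | 3·6+1·1 = 19
T: 2·8+1·2+6·0 = 18 | 3·6+1·0 = 18
L: 2·0+1·1+6·3 = 19 | 3·5+1·4 = 19
B: 2·5+1·0+6·0 = 10 | 3·1+1·7 = 10
gcd(2,1,6,3,1) = 1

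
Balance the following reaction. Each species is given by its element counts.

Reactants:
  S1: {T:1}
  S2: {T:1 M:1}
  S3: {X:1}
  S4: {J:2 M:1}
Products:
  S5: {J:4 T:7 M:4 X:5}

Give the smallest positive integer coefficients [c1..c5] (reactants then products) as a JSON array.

Coefficients: [5, 2, 5, 2, 1]

J: 5·0+2·0+5·0+2·2 = 4 | 1·4 = 4
T: 5·1+2·1+5·0+2·0 = 7 | 1·7 = 7
M: 5·0+2·1+5·0+2·1 = 4 | 1·4 = 4
X: 5·0+2·0+5·1+2·0 = 5 | 1·5 = 5
gcd(5,2,5,2,1) = 1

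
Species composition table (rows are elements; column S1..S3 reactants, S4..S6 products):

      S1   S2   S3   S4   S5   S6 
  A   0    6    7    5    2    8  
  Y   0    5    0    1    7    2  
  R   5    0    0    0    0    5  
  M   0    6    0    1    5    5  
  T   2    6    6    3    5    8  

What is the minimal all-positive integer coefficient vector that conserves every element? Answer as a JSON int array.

Coefficients: [4, 6, 1, 1, 3, 4]

A: 4·0+6·6+1·7 = 43 | 1·5+3·2+4·8 = 43
Y: 4·0+6·5+1·0 = 30 | 1·1+3·7+4·2 = 30
R: 4·5+6·0+1·0 = 20 | 1·0+3·0+4·5 = 20
M: 4·0+6·6+1·0 = 36 | 1·1+3·5+4·5 = 36
T: 4·2+6·6+1·6 = 50 | 1·3+3·5+4·8 = 50
gcd(4,6,1,1,3,4) = 1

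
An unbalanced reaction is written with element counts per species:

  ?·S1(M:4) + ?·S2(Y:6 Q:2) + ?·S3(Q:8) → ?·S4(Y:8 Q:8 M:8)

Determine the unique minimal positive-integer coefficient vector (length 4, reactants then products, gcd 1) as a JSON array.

Y: 6·0+4·6+2·0 = 24 | 3·8 = 24
Q: 6·0+4·2+2·8 = 24 | 3·8 = 24
M: 6·4+4·0+2·0 = 24 | 3·8 = 24
gcd(6,4,2,3) = 1

Coefficients: [6, 4, 2, 3]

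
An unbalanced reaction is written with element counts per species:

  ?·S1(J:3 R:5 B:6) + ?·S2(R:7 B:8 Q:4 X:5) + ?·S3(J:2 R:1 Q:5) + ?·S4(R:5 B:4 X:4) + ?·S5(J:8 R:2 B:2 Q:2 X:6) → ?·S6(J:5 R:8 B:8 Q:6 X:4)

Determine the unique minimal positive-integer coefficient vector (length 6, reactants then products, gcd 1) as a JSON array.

Coefficients: [3, 2, 4, 1, 1, 5]

J: 3·3+2·0+4·2+1·0+1·8 = 25 | 5·5 = 25
R: 3·5+2·7+4·1+1·5+1·2 = 40 | 5·8 = 40
B: 3·6+2·8+4·0+1·4+1·2 = 40 | 5·8 = 40
Q: 3·0+2·4+4·5+1·0+1·2 = 30 | 5·6 = 30
X: 3·0+2·5+4·0+1·4+1·6 = 20 | 5·4 = 20
gcd(3,2,4,1,1,5) = 1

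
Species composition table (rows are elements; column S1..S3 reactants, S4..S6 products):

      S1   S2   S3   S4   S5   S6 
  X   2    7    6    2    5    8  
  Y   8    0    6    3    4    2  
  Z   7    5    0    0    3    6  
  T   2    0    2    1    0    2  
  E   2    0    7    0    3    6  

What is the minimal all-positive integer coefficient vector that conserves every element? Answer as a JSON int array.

X: 2·2+5·7+5·6 = 69 | 6·2+5·5+4·8 = 69
Y: 2·8+5·0+5·6 = 46 | 6·3+5·4+4·2 = 46
Z: 2·7+5·5+5·0 = 39 | 6·0+5·3+4·6 = 39
T: 2·2+5·0+5·2 = 14 | 6·1+5·0+4·2 = 14
E: 2·2+5·0+5·7 = 39 | 6·0+5·3+4·6 = 39
gcd(2,5,5,6,5,4) = 1

Coefficients: [2, 5, 5, 6, 5, 4]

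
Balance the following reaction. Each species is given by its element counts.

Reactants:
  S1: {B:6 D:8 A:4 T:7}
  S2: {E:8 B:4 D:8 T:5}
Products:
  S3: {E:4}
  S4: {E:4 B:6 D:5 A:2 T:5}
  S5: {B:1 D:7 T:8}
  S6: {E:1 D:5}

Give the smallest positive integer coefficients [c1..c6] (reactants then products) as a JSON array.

E: 3·0+5·8 = 40 | 3·4+6·4+2·0+4·1 = 40
B: 3·6+5·4 = 38 | 3·0+6·6+2·1+4·0 = 38
D: 3·8+5·8 = 64 | 3·0+6·5+2·7+4·5 = 64
A: 3·4+5·0 = 12 | 3·0+6·2+2·0+4·0 = 12
T: 3·7+5·5 = 46 | 3·0+6·5+2·8+4·0 = 46
gcd(3,5,3,6,2,4) = 1

Coefficients: [3, 5, 3, 6, 2, 4]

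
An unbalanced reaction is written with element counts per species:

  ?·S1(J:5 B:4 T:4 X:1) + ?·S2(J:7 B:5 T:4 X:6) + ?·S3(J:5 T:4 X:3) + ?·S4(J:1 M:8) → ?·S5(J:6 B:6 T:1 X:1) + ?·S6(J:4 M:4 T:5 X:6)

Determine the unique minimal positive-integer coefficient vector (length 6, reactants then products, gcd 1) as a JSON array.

J: 1·5+4·7+1·5+2·1 = 40 | 4·6+4·4 = 40
B: 1·4+4·5+1·0+2·0 = 24 | 4·6+4·0 = 24
M: 1·0+4·0+1·0+2·8 = 16 | 4·0+4·4 = 16
T: 1·4+4·4+1·4+2·0 = 24 | 4·1+4·5 = 24
X: 1·1+4·6+1·3+2·0 = 28 | 4·1+4·6 = 28
gcd(1,4,1,2,4,4) = 1

Coefficients: [1, 4, 1, 2, 4, 4]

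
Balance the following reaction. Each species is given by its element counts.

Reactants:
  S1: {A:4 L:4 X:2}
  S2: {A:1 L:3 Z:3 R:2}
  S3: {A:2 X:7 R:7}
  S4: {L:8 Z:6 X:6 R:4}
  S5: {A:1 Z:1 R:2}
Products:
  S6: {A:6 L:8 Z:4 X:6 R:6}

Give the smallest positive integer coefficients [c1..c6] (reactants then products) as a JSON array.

A: 5·4+4·1+2·2+1·0+2·1 = 30 | 5·6 = 30
L: 5·4+4·3+2·0+1·8+2·0 = 40 | 5·8 = 40
Z: 5·0+4·3+2·0+1·6+2·1 = 20 | 5·4 = 20
X: 5·2+4·0+2·7+1·6+2·0 = 30 | 5·6 = 30
R: 5·0+4·2+2·7+1·4+2·2 = 30 | 5·6 = 30
gcd(5,4,2,1,2,5) = 1

Coefficients: [5, 4, 2, 1, 2, 5]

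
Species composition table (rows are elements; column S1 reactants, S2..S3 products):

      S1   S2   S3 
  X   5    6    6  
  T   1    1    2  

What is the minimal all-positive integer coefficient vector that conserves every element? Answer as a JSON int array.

X: 6·5 = 30 | 4·6+1·6 = 30
T: 6·1 = 6 | 4·1+1·2 = 6
gcd(6,4,1) = 1

Coefficients: [6, 4, 1]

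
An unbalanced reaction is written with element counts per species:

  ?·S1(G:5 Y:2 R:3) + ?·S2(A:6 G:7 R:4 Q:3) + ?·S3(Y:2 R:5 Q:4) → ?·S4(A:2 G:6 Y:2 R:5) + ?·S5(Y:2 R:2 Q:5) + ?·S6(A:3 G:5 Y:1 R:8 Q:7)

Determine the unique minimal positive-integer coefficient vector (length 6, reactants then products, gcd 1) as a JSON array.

Coefficients: [5, 3, 5, 6, 3, 2]

A: 5·0+3·6+5·0 = 18 | 6·2+3·0+2·3 = 18
G: 5·5+3·7+5·0 = 46 | 6·6+3·0+2·5 = 46
Y: 5·2+3·0+5·2 = 20 | 6·2+3·2+2·1 = 20
R: 5·3+3·4+5·5 = 52 | 6·5+3·2+2·8 = 52
Q: 5·0+3·3+5·4 = 29 | 6·0+3·5+2·7 = 29
gcd(5,3,5,6,3,2) = 1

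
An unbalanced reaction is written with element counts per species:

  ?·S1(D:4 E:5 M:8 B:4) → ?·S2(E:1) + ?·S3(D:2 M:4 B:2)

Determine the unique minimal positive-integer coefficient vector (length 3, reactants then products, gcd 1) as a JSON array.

Coefficients: [1, 5, 2]

D: 1·4 = 4 | 5·0+2·2 = 4
E: 1·5 = 5 | 5·1+2·0 = 5
M: 1·8 = 8 | 5·0+2·4 = 8
B: 1·4 = 4 | 5·0+2·2 = 4
gcd(1,5,2) = 1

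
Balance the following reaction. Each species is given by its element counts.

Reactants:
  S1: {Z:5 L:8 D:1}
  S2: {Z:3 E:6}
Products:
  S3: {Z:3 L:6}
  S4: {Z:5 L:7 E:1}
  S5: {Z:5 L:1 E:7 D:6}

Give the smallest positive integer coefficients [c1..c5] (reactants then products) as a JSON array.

Coefficients: [6, 2, 2, 5, 1]

Z: 6·5+2·3 = 36 | 2·3+5·5+1·5 = 36
L: 6·8+2·0 = 48 | 2·6+5·7+1·1 = 48
E: 6·0+2·6 = 12 | 2·0+5·1+1·7 = 12
D: 6·1+2·0 = 6 | 2·0+5·0+1·6 = 6
gcd(6,2,2,5,1) = 1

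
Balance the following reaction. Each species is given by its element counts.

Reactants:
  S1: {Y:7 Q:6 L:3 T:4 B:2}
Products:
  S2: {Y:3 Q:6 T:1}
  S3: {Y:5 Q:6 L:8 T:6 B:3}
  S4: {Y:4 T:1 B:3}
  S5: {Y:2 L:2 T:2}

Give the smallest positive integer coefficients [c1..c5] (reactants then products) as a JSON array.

Coefficients: [6, 5, 1, 3, 5]

Y: 6·7 = 42 | 5·3+1·5+3·4+5·2 = 42
Q: 6·6 = 36 | 5·6+1·6+3·0+5·0 = 36
L: 6·3 = 18 | 5·0+1·8+3·0+5·2 = 18
T: 6·4 = 24 | 5·1+1·6+3·1+5·2 = 24
B: 6·2 = 12 | 5·0+1·3+3·3+5·0 = 12
gcd(6,5,1,3,5) = 1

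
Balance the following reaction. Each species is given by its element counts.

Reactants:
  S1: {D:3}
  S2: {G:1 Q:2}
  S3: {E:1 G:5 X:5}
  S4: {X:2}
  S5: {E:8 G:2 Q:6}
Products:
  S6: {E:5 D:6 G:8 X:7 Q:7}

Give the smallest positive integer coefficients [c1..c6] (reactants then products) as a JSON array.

Coefficients: [4, 4, 2, 2, 1, 2]

E: 4·0+4·0+2·1+2·0+1·8 = 10 | 2·5 = 10
D: 4·3+4·0+2·0+2·0+1·0 = 12 | 2·6 = 12
G: 4·0+4·1+2·5+2·0+1·2 = 16 | 2·8 = 16
X: 4·0+4·0+2·5+2·2+1·0 = 14 | 2·7 = 14
Q: 4·0+4·2+2·0+2·0+1·6 = 14 | 2·7 = 14
gcd(4,4,2,2,1,2) = 1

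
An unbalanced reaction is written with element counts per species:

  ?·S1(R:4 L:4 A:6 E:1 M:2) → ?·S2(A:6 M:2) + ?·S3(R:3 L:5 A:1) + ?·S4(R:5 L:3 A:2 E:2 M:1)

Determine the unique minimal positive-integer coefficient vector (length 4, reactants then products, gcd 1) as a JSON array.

R: 4·4 = 16 | 3·0+2·3+2·5 = 16
L: 4·4 = 16 | 3·0+2·5+2·3 = 16
A: 4·6 = 24 | 3·6+2·1+2·2 = 24
E: 4·1 = 4 | 3·0+2·0+2·2 = 4
M: 4·2 = 8 | 3·2+2·0+2·1 = 8
gcd(4,3,2,2) = 1

Coefficients: [4, 3, 2, 2]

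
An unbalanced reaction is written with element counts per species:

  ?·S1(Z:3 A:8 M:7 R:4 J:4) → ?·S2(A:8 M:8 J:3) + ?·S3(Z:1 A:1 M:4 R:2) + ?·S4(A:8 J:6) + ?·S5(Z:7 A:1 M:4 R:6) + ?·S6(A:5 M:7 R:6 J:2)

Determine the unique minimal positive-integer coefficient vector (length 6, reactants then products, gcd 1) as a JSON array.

Z: 5·3 = 15 | 2·0+1·1+2·0+2·7+1·0 = 15
A: 5·8 = 40 | 2·8+1·1+2·8+2·1+1·5 = 40
M: 5·7 = 35 | 2·8+1·4+2·0+2·4+1·7 = 35
R: 5·4 = 20 | 2·0+1·2+2·0+2·6+1·6 = 20
J: 5·4 = 20 | 2·3+1·0+2·6+2·0+1·2 = 20
gcd(5,2,1,2,2,1) = 1

Coefficients: [5, 2, 1, 2, 2, 1]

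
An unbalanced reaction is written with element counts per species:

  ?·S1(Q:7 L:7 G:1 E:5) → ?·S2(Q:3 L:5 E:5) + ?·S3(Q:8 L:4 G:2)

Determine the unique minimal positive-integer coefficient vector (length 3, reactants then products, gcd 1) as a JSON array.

Coefficients: [2, 2, 1]

Q: 2·7 = 14 | 2·3+1·8 = 14
L: 2·7 = 14 | 2·5+1·4 = 14
G: 2·1 = 2 | 2·0+1·2 = 2
E: 2·5 = 10 | 2·5+1·0 = 10
gcd(2,2,1) = 1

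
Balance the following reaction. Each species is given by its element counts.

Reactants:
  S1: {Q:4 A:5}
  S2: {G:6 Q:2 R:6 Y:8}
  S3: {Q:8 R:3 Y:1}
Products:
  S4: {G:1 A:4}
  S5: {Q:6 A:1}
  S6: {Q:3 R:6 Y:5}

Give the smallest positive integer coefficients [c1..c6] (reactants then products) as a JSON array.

Coefficients: [6, 1, 2, 6, 6, 2]

G: 6·0+1·6+2·0 = 6 | 6·1+6·0+2·0 = 6
Q: 6·4+1·2+2·8 = 42 | 6·0+6·6+2·3 = 42
R: 6·0+1·6+2·3 = 12 | 6·0+6·0+2·6 = 12
Y: 6·0+1·8+2·1 = 10 | 6·0+6·0+2·5 = 10
A: 6·5+1·0+2·0 = 30 | 6·4+6·1+2·0 = 30
gcd(6,1,2,6,6,2) = 1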